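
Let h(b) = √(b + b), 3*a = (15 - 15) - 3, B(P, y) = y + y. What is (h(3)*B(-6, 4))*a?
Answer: -8*√6 ≈ -19.596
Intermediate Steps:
B(P, y) = 2*y
a = -1 (a = ((15 - 15) - 3)/3 = (0 - 3)/3 = (⅓)*(-3) = -1)
h(b) = √2*√b (h(b) = √(2*b) = √2*√b)
(h(3)*B(-6, 4))*a = ((√2*√3)*(2*4))*(-1) = (√6*8)*(-1) = (8*√6)*(-1) = -8*√6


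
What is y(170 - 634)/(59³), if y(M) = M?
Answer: -464/205379 ≈ -0.0022592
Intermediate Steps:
y(170 - 634)/(59³) = (170 - 634)/(59³) = -464/205379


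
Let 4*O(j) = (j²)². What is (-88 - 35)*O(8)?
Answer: -125952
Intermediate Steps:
O(j) = j⁴/4 (O(j) = (j²)²/4 = j⁴/4)
(-88 - 35)*O(8) = (-88 - 35)*((¼)*8⁴) = -123*4096/4 = -123*1024 = -125952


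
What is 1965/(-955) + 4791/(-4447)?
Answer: -2662752/849377 ≈ -3.1349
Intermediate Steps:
1965/(-955) + 4791/(-4447) = 1965*(-1/955) + 4791*(-1/4447) = -393/191 - 4791/4447 = -2662752/849377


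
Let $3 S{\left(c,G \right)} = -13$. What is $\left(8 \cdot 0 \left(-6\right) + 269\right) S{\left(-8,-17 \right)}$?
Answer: $- \frac{3497}{3} \approx -1165.7$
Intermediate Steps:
$S{\left(c,G \right)} = - \frac{13}{3}$ ($S{\left(c,G \right)} = \frac{1}{3} \left(-13\right) = - \frac{13}{3}$)
$\left(8 \cdot 0 \left(-6\right) + 269\right) S{\left(-8,-17 \right)} = \left(8 \cdot 0 \left(-6\right) + 269\right) \left(- \frac{13}{3}\right) = \left(0 \left(-6\right) + 269\right) \left(- \frac{13}{3}\right) = \left(0 + 269\right) \left(- \frac{13}{3}\right) = 269 \left(- \frac{13}{3}\right) = - \frac{3497}{3}$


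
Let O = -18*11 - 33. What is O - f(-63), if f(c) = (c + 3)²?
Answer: -3831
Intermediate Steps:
f(c) = (3 + c)²
O = -231 (O = -198 - 33 = -231)
O - f(-63) = -231 - (3 - 63)² = -231 - 1*(-60)² = -231 - 1*3600 = -231 - 3600 = -3831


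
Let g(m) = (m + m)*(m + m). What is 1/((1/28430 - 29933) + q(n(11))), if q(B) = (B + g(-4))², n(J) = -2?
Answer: -28430/741710269 ≈ -3.8330e-5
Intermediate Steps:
g(m) = 4*m² (g(m) = (2*m)*(2*m) = 4*m²)
q(B) = (64 + B)² (q(B) = (B + 4*(-4)²)² = (B + 4*16)² = (B + 64)² = (64 + B)²)
1/((1/28430 - 29933) + q(n(11))) = 1/((1/28430 - 29933) + (64 - 2)²) = 1/((1/28430 - 29933) + 62²) = 1/(-850995189/28430 + 3844) = 1/(-741710269/28430) = -28430/741710269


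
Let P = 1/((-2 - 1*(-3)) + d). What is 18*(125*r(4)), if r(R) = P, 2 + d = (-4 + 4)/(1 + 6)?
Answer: -2250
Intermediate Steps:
d = -2 (d = -2 + (-4 + 4)/(1 + 6) = -2 + 0/7 = -2 + 0*(1/7) = -2 + 0 = -2)
P = -1 (P = 1/((-2 - 1*(-3)) - 2) = 1/((-2 + 3) - 2) = 1/(1 - 2) = 1/(-1) = -1)
r(R) = -1
18*(125*r(4)) = 18*(125*(-1)) = 18*(-125) = -2250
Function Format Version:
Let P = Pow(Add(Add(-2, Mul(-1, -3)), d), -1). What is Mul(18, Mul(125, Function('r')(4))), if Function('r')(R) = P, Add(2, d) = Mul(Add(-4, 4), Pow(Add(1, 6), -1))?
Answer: -2250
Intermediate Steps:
d = -2 (d = Add(-2, Mul(Add(-4, 4), Pow(Add(1, 6), -1))) = Add(-2, Mul(0, Pow(7, -1))) = Add(-2, Mul(0, Rational(1, 7))) = Add(-2, 0) = -2)
P = -1 (P = Pow(Add(Add(-2, Mul(-1, -3)), -2), -1) = Pow(Add(Add(-2, 3), -2), -1) = Pow(Add(1, -2), -1) = Pow(-1, -1) = -1)
Function('r')(R) = -1
Mul(18, Mul(125, Function('r')(4))) = Mul(18, Mul(125, -1)) = Mul(18, -125) = -2250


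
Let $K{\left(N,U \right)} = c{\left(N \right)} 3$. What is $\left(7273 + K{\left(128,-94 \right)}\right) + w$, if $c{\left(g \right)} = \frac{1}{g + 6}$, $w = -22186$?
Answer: $- \frac{1998339}{134} \approx -14913.0$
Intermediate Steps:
$c{\left(g \right)} = \frac{1}{6 + g}$
$K{\left(N,U \right)} = \frac{3}{6 + N}$ ($K{\left(N,U \right)} = \frac{1}{6 + N} 3 = \frac{3}{6 + N}$)
$\left(7273 + K{\left(128,-94 \right)}\right) + w = \left(7273 + \frac{3}{6 + 128}\right) - 22186 = \left(7273 + \frac{3}{134}\right) - 22186 = \frac{974585}{134} - 22186 = - \frac{1998339}{134}$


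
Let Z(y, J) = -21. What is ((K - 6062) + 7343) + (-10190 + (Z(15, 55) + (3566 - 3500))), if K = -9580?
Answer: -18444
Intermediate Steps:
((K - 6062) + 7343) + (-10190 + (Z(15, 55) + (3566 - 3500))) = ((-9580 - 6062) + 7343) + (-10190 + (-21 + (3566 - 3500))) = (-15642 + 7343) + (-10190 + (-21 + 66)) = -8299 + (-10190 + 45) = -8299 - 10145 = -18444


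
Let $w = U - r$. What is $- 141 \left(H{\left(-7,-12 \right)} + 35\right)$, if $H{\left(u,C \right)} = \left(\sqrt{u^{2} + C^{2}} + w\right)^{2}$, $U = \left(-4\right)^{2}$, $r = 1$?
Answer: $-63873 - 4230 \sqrt{193} \approx -1.2264 \cdot 10^{5}$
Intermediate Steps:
$U = 16$
$w = 15$ ($w = 16 - 1 = 15$)
$H{\left(u,C \right)} = \left(15 + \sqrt{C^{2} + u^{2}}\right)^{2}$ ($H{\left(u,C \right)} = \left(\sqrt{u^{2} + C^{2}} + 15\right)^{2} = \left(\sqrt{C^{2} + u^{2}} + 15\right)^{2} = \left(15 + \sqrt{C^{2} + u^{2}}\right)^{2}$)
$- 141 \left(H{\left(-7,-12 \right)} + 35\right) = - 141 \left(\left(15 + \sqrt{\left(-12\right)^{2} + \left(-7\right)^{2}}\right)^{2} + 35\right) = - 141 \left(\left(15 + \sqrt{144 + 49}\right)^{2} + 35\right) = - 141 \left(\left(15 + \sqrt{193}\right)^{2} + 35\right) = - 141 \left(35 + \left(15 + \sqrt{193}\right)^{2}\right) = -4935 - 141 \left(15 + \sqrt{193}\right)^{2}$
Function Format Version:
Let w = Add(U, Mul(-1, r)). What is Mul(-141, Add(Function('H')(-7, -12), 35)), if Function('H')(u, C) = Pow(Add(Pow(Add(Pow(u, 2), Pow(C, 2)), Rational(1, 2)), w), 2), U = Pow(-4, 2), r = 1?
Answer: Add(-63873, Mul(-4230, Pow(193, Rational(1, 2)))) ≈ -1.2264e+5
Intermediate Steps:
U = 16
w = 15 (w = Add(16, Mul(-1, 1)) = Add(16, -1) = 15)
Function('H')(u, C) = Pow(Add(15, Pow(Add(Pow(C, 2), Pow(u, 2)), Rational(1, 2))), 2) (Function('H')(u, C) = Pow(Add(Pow(Add(Pow(u, 2), Pow(C, 2)), Rational(1, 2)), 15), 2) = Pow(Add(Pow(Add(Pow(C, 2), Pow(u, 2)), Rational(1, 2)), 15), 2) = Pow(Add(15, Pow(Add(Pow(C, 2), Pow(u, 2)), Rational(1, 2))), 2))
Mul(-141, Add(Function('H')(-7, -12), 35)) = Mul(-141, Add(Pow(Add(15, Pow(Add(Pow(-12, 2), Pow(-7, 2)), Rational(1, 2))), 2), 35)) = Mul(-141, Add(Pow(Add(15, Pow(Add(144, 49), Rational(1, 2))), 2), 35)) = Mul(-141, Add(Pow(Add(15, Pow(193, Rational(1, 2))), 2), 35)) = Mul(-141, Add(35, Pow(Add(15, Pow(193, Rational(1, 2))), 2))) = Add(-4935, Mul(-141, Pow(Add(15, Pow(193, Rational(1, 2))), 2)))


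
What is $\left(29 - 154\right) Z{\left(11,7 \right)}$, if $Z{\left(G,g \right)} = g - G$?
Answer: $500$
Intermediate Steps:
$\left(29 - 154\right) Z{\left(11,7 \right)} = \left(29 - 154\right) \left(7 - 11\right) = - 125 \left(7 - 11\right) = \left(-125\right) \left(-4\right) = 500$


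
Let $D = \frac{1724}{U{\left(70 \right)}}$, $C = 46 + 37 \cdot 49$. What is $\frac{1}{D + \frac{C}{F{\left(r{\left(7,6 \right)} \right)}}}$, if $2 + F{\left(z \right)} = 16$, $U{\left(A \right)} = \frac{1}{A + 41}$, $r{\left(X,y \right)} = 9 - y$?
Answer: $\frac{14}{2680955} \approx 5.222 \cdot 10^{-6}$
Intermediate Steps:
$U{\left(A \right)} = \frac{1}{41 + A}$
$F{\left(z \right)} = 14$ ($F{\left(z \right)} = -2 + 16 = 14$)
$C = 1859$ ($C = 46 + 1813 = 1859$)
$D = 191364$ ($D = \frac{1724}{\frac{1}{41 + 70}} = \frac{1724}{\frac{1}{111}} = 1724 \frac{1}{\frac{1}{111}} = 1724 \cdot 111 = 191364$)
$\frac{1}{D + \frac{C}{F{\left(r{\left(7,6 \right)} \right)}}} = \frac{1}{191364 + \frac{1859}{14}} = \frac{1}{\frac{2680955}{14}} = \frac{14}{2680955}$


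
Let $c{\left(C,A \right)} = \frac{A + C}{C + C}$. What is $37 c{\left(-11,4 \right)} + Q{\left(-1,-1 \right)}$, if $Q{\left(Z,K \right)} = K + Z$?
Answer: $\frac{215}{22} \approx 9.7727$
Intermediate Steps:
$c{\left(C,A \right)} = \frac{A + C}{2 C}$
$37 c{\left(-11,4 \right)} + Q{\left(-1,-1 \right)} = 37 \frac{4 - 11}{2 \left(-11\right)} - 2 = 37 \cdot \frac{1}{2} \left(- \frac{1}{11}\right) \left(-7\right) - 2 = 37 \cdot \frac{7}{22} - 2 = \frac{259}{22} - 2 = \frac{215}{22}$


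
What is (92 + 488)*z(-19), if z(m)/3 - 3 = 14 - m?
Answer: 62640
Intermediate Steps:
z(m) = 51 - 3*m (z(m) = 9 + 3*(14 - m) = 9 + (42 - 3*m) = 51 - 3*m)
(92 + 488)*z(-19) = (92 + 488)*(51 - 3*(-19)) = 580*(51 + 57) = 580*108 = 62640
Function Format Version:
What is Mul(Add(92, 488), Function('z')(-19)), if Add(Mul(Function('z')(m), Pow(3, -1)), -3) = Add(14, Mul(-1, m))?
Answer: 62640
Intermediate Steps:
Function('z')(m) = Add(51, Mul(-3, m)) (Function('z')(m) = Add(9, Mul(3, Add(14, Mul(-1, m)))) = Add(9, Add(42, Mul(-3, m))) = Add(51, Mul(-3, m)))
Mul(Add(92, 488), Function('z')(-19)) = Mul(Add(92, 488), Add(51, Mul(-3, -19))) = Mul(580, Add(51, 57)) = Mul(580, 108) = 62640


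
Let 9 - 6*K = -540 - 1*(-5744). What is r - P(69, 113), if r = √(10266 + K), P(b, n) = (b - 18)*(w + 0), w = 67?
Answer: -3417 + √338406/6 ≈ -3320.0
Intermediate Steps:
K = -5195/6 (K = 3/2 - (-540 - 1*(-5744))/6 = 3/2 - (-540 + 5744)/6 = 3/2 - ⅙*5204 = 3/2 - 2602/3 = -5195/6 ≈ -865.83)
P(b, n) = -1206 + 67*b (P(b, n) = (b - 18)*(67 + 0) = (-18 + b)*67 = -1206 + 67*b)
r = √338406/6 (r = √(10266 - 5195/6) = √(56401/6) = √338406/6 ≈ 96.954)
r - P(69, 113) = √338406/6 - (-1206 + 67*69) = √338406/6 - (-1206 + 4623) = √338406/6 - 1*3417 = √338406/6 - 3417 = -3417 + √338406/6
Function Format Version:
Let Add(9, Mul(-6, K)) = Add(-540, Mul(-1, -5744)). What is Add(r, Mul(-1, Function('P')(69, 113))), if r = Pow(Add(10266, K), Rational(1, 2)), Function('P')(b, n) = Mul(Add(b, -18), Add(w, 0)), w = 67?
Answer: Add(-3417, Mul(Rational(1, 6), Pow(338406, Rational(1, 2)))) ≈ -3320.0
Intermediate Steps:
K = Rational(-5195, 6) (K = Add(Rational(3, 2), Mul(Rational(-1, 6), Add(-540, Mul(-1, -5744)))) = Add(Rational(3, 2), Mul(Rational(-1, 6), Add(-540, 5744))) = Add(Rational(3, 2), Mul(Rational(-1, 6), 5204)) = Add(Rational(3, 2), Rational(-2602, 3)) = Rational(-5195, 6) ≈ -865.83)
Function('P')(b, n) = Add(-1206, Mul(67, b)) (Function('P')(b, n) = Mul(Add(b, -18), Add(67, 0)) = Mul(Add(-18, b), 67) = Add(-1206, Mul(67, b)))
r = Mul(Rational(1, 6), Pow(338406, Rational(1, 2))) (r = Pow(Add(10266, Rational(-5195, 6)), Rational(1, 2)) = Pow(Rational(56401, 6), Rational(1, 2)) = Mul(Rational(1, 6), Pow(338406, Rational(1, 2))) ≈ 96.954)
Add(r, Mul(-1, Function('P')(69, 113))) = Add(Mul(Rational(1, 6), Pow(338406, Rational(1, 2))), Mul(-1, Add(-1206, Mul(67, 69)))) = Add(Mul(Rational(1, 6), Pow(338406, Rational(1, 2))), Mul(-1, Add(-1206, 4623))) = Add(Mul(Rational(1, 6), Pow(338406, Rational(1, 2))), Mul(-1, 3417)) = Add(Mul(Rational(1, 6), Pow(338406, Rational(1, 2))), -3417) = Add(-3417, Mul(Rational(1, 6), Pow(338406, Rational(1, 2))))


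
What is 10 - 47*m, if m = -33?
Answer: 1561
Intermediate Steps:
10 - 47*m = 10 - 47*(-33) = 10 + 1551 = 1561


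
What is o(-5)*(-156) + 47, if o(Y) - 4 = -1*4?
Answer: 47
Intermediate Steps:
o(Y) = 0 (o(Y) = 4 - 1*4 = 4 - 4 = 0)
o(-5)*(-156) + 47 = 0*(-156) + 47 = 0 + 47 = 47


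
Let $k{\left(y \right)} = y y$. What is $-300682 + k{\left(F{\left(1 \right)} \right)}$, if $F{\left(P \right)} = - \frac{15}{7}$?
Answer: $- \frac{14733193}{49} \approx -3.0068 \cdot 10^{5}$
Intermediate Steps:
$F{\left(P \right)} = - \frac{15}{7}$ ($F{\left(P \right)} = \left(-15\right) \frac{1}{7} = - \frac{15}{7}$)
$k{\left(y \right)} = y^{2}$
$-300682 + k{\left(F{\left(1 \right)} \right)} = -300682 + \left(- \frac{15}{7}\right)^{2} = -300682 + \frac{225}{49} = - \frac{14733193}{49}$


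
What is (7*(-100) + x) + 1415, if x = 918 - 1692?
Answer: -59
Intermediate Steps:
x = -774
(7*(-100) + x) + 1415 = (7*(-100) - 774) + 1415 = (-700 - 774) + 1415 = -1474 + 1415 = -59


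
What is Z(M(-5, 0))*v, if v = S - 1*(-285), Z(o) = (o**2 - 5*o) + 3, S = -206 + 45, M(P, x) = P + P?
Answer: 18972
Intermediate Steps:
M(P, x) = 2*P
S = -161
Z(o) = 3 + o**2 - 5*o
v = 124 (v = -161 - 1*(-285) = -161 + 285 = 124)
Z(M(-5, 0))*v = (3 + (2*(-5))**2 - 10*(-5))*124 = (3 + (-10)**2 - 5*(-10))*124 = (3 + 100 + 50)*124 = 153*124 = 18972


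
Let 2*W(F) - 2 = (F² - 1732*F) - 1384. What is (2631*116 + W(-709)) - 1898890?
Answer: -1458101/2 ≈ -7.2905e+5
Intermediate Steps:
W(F) = -691 + F²/2 - 866*F (W(F) = 1 + ((F² - 1732*F) - 1384)/2 = 1 + (-1384 + F² - 1732*F)/2 = 1 + (-692 + F²/2 - 866*F) = -691 + F²/2 - 866*F)
(2631*116 + W(-709)) - 1898890 = (2631*116 + (-691 + (½)*(-709)² - 866*(-709))) - 1898890 = (305196 + (-691 + (½)*502681 + 613994)) - 1898890 = (305196 + (-691 + 502681/2 + 613994)) - 1898890 = (305196 + 1729287/2) - 1898890 = 2339679/2 - 1898890 = -1458101/2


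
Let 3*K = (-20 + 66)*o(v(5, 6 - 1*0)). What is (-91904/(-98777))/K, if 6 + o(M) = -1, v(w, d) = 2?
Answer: -137856/15903097 ≈ -0.0086685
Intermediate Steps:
o(M) = -7 (o(M) = -6 - 1 = -7)
K = -322/3 (K = ((-20 + 66)*(-7))/3 = (46*(-7))/3 = (⅓)*(-322) = -322/3 ≈ -107.33)
(-91904/(-98777))/K = (-91904/(-98777))/(-322/3) = -91904*(-1/98777)*(-3/322) = (91904/98777)*(-3/322) = -137856/15903097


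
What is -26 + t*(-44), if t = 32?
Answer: -1434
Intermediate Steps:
-26 + t*(-44) = -26 + 32*(-44) = -26 - 1408 = -1434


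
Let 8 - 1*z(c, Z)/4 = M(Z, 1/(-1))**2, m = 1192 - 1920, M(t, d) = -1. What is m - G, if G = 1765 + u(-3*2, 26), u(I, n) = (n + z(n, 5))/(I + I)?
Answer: -4977/2 ≈ -2488.5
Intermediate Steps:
m = -728
z(c, Z) = 28 (z(c, Z) = 32 - 4*(-1)**2 = 32 - 4*1 = 32 - 4 = 28)
u(I, n) = (28 + n)/(2*I) (u(I, n) = (n + 28)/(I + I) = (28 + n)/((2*I)) = (28 + n)*(1/(2*I)) = (28 + n)/(2*I))
G = 3521/2 (G = 1765 + (28 + 26)/(2*((-3*2))) = 1765 + (1/2)*54/(-6) = 1765 + (1/2)*(-1/6)*54 = 1765 - 9/2 = 3521/2 ≈ 1760.5)
m - G = -728 - 1*3521/2 = -728 - 3521/2 = -4977/2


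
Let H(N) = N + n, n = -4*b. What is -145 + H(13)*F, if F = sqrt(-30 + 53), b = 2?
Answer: -145 + 5*sqrt(23) ≈ -121.02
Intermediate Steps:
n = -8 (n = -4*2 = -8)
F = sqrt(23) ≈ 4.7958
H(N) = -8 + N (H(N) = N - 8 = -8 + N)
-145 + H(13)*F = -145 + (-8 + 13)*sqrt(23) = -145 + 5*sqrt(23)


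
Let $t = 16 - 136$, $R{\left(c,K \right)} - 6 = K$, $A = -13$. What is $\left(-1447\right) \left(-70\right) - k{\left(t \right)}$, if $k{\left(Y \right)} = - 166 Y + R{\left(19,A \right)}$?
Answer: $81377$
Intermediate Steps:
$R{\left(c,K \right)} = 6 + K$
$t = -120$ ($t = 16 - 136 = -120$)
$k{\left(Y \right)} = -7 - 166 Y$ ($k{\left(Y \right)} = - 166 Y + \left(6 - 13\right) = - 166 Y - 7 = -7 - 166 Y$)
$\left(-1447\right) \left(-70\right) - k{\left(t \right)} = \left(-1447\right) \left(-70\right) - \left(-7 - -19920\right) = 101290 - \left(-7 + 19920\right) = 101290 - 19913 = 81377$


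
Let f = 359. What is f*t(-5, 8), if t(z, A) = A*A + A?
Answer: 25848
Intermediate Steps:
t(z, A) = A + A² (t(z, A) = A² + A = A + A²)
f*t(-5, 8) = 359*(8*(1 + 8)) = 359*(8*9) = 359*72 = 25848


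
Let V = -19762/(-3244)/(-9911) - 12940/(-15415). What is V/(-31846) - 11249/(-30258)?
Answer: 8876666252780321405/23878495743787602324 ≈ 0.37174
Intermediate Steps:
V = 41573298373/49561204286 (V = -19762*(-1/3244)*(-1/9911) - 12940*(-1/15415) = (9881/1622)*(-1/9911) + 2588/3083 = -9881/16075642 + 2588/3083 = 41573298373/49561204286 ≈ 0.83883)
V/(-31846) - 11249/(-30258) = (41573298373/49561204286)/(-31846) - 11249/(-30258) = (41573298373/49561204286)*(-1/31846) - 11249*(-1/30258) = -41573298373/1578326111691956 + 11249/30258 = 8876666252780321405/23878495743787602324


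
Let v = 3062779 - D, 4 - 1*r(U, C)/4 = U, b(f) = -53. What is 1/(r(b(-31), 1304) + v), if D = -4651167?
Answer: 1/7714174 ≈ 1.2963e-7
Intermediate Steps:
r(U, C) = 16 - 4*U
v = 7713946 (v = 3062779 - 1*(-4651167) = 3062779 + 4651167 = 7713946)
1/(r(b(-31), 1304) + v) = 1/((16 - 4*(-53)) + 7713946) = 1/((16 + 212) + 7713946) = 1/(228 + 7713946) = 1/7714174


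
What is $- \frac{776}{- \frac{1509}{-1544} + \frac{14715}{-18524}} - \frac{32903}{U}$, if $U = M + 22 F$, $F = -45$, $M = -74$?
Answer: $- \frac{5860672232629}{1391913096} \approx -4210.5$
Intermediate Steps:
$U = -1064$ ($U = -74 + 22 \left(-45\right) = -74 - 990 = -1064$)
$- \frac{776}{- \frac{1509}{-1544} + \frac{14715}{-18524}} - \frac{32903}{U} = - \frac{776}{- \frac{1509}{-1544} + \frac{14715}{-18524}} - \frac{32903}{-1064} = - \frac{776}{\left(-1509\right) \left(- \frac{1}{1544}\right) + 14715 \left(- \frac{1}{18524}\right)} - - \frac{32903}{1064} = - \frac{776}{\frac{1509}{1544} - \frac{14715}{18524}} + \frac{32903}{1064} = - \frac{776}{\frac{1308189}{7150264}} + \frac{32903}{1064} = \left(-776\right) \frac{7150264}{1308189} + \frac{32903}{1064} = - \frac{5548604864}{1308189} + \frac{32903}{1064} = - \frac{5860672232629}{1391913096}$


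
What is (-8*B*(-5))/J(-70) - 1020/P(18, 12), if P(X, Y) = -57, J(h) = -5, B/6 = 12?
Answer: -10604/19 ≈ -558.11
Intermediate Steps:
B = 72 (B = 6*12 = 72)
(-8*B*(-5))/J(-70) - 1020/P(18, 12) = (-8*72*(-5))/(-5) - 1020/(-57) = -576*(-5)*(-⅕) - 1020*(-1/57) = 2880*(-⅕) + 340/19 = -576 + 340/19 = -10604/19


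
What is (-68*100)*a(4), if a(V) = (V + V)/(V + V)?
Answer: -6800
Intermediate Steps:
a(V) = 1 (a(V) = (2*V)/((2*V)) = (2*V)*(1/(2*V)) = 1)
(-68*100)*a(4) = -68*100*1 = -6800*1 = -6800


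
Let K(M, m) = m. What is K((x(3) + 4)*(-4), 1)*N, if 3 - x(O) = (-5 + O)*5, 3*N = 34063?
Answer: 34063/3 ≈ 11354.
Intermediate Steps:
N = 34063/3 (N = (⅓)*34063 = 34063/3 ≈ 11354.)
x(O) = 28 - 5*O (x(O) = 3 - (-5 + O)*5 = 3 - (-25 + 5*O) = 3 + (25 - 5*O) = 28 - 5*O)
K((x(3) + 4)*(-4), 1)*N = 1*(34063/3) = 34063/3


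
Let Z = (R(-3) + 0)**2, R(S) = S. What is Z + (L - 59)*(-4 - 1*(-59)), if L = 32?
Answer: -1476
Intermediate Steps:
Z = 9 (Z = (-3 + 0)**2 = (-3)**2 = 9)
Z + (L - 59)*(-4 - 1*(-59)) = 9 + (32 - 59)*(-4 - 1*(-59)) = 9 - 27*(-4 + 59) = 9 - 27*55 = 9 - 1485 = -1476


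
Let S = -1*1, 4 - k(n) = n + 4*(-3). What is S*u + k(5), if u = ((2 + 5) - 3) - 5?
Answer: 12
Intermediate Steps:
k(n) = 16 - n (k(n) = 4 - (n + 4*(-3)) = 4 - (n - 12) = 4 - (-12 + n) = 4 + (12 - n) = 16 - n)
S = -1
u = -1 (u = (7 - 3) - 5 = 4 - 5 = -1)
S*u + k(5) = -1*(-1) + (16 - 1*5) = 1 + (16 - 5) = 1 + 11 = 12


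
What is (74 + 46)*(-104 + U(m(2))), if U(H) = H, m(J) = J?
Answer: -12240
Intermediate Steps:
(74 + 46)*(-104 + U(m(2))) = (74 + 46)*(-104 + 2) = 120*(-102) = -12240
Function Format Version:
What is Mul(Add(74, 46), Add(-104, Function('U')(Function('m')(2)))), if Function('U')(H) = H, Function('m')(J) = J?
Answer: -12240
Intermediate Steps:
Mul(Add(74, 46), Add(-104, Function('U')(Function('m')(2)))) = Mul(Add(74, 46), Add(-104, 2)) = Mul(120, -102) = -12240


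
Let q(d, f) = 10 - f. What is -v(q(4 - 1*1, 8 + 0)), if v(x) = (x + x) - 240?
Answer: 236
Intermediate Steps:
v(x) = -240 + 2*x (v(x) = 2*x - 240 = -240 + 2*x)
-v(q(4 - 1*1, 8 + 0)) = -(-240 + 2*(10 - (8 + 0))) = -(-240 + 2*(10 - 1*8)) = -(-240 + 2*(10 - 8)) = -(-240 + 2*2) = -(-240 + 4) = -1*(-236) = 236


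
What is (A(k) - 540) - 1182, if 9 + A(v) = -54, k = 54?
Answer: -1785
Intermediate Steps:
A(v) = -63 (A(v) = -9 - 54 = -63)
(A(k) - 540) - 1182 = (-63 - 540) - 1182 = -603 - 1182 = -1785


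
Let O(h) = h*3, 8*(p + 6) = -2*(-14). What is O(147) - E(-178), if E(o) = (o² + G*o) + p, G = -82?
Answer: -91673/2 ≈ -45837.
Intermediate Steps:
p = -5/2 (p = -6 + (-2*(-14))/8 = -6 + (⅛)*28 = -6 + 7/2 = -5/2 ≈ -2.5000)
E(o) = -5/2 + o² - 82*o (E(o) = (o² - 82*o) - 5/2 = -5/2 + o² - 82*o)
O(h) = 3*h
O(147) - E(-178) = 3*147 - (-5/2 + (-178)² - 82*(-178)) = 441 - (-5/2 + 31684 + 14596) = 441 - 1*92555/2 = 441 - 92555/2 = -91673/2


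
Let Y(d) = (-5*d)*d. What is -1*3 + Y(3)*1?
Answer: -48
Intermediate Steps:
Y(d) = -5*d²
-1*3 + Y(3)*1 = -1*3 - 5*3²*1 = -3 - 5*9*1 = -3 - 45*1 = -3 - 45 = -48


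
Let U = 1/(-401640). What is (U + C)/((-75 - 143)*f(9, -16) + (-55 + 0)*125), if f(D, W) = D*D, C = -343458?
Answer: 137946471121/9853434120 ≈ 14.000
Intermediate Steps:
f(D, W) = D²
U = -1/401640 ≈ -2.4898e-6
(U + C)/((-75 - 143)*f(9, -16) + (-55 + 0)*125) = (-1/401640 - 343458)/((-75 - 143)*9² + (-55 + 0)*125) = -137946471121/(401640*(-218*81 - 55*125)) = -137946471121/(401640*(-17658 - 6875)) = -137946471121/401640/(-24533) = -137946471121/401640*(-1/24533) = 137946471121/9853434120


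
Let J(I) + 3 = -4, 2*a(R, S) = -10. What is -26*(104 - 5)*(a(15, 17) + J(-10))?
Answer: 30888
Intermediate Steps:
a(R, S) = -5 (a(R, S) = (1/2)*(-10) = -5)
J(I) = -7 (J(I) = -3 - 4 = -7)
-26*(104 - 5)*(a(15, 17) + J(-10)) = -26*(104 - 5)*(-5 - 7) = -2574*(-12) = -26*(-1188) = 30888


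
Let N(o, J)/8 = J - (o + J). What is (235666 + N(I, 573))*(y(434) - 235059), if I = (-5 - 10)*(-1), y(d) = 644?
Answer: -55215515590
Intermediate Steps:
I = 15 (I = -15*(-1) = 15)
N(o, J) = -8*o (N(o, J) = 8*(J - (o + J)) = 8*(J - (J + o)) = 8*(J + (-J - o)) = 8*(-o) = -8*o)
(235666 + N(I, 573))*(y(434) - 235059) = (235666 - 8*15)*(644 - 235059) = (235666 - 120)*(-234415) = 235546*(-234415) = -55215515590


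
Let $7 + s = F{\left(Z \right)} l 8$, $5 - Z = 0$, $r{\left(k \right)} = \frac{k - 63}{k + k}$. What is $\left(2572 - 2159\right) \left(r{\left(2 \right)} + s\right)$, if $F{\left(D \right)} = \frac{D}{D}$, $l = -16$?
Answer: $- \frac{248213}{4} \approx -62053.0$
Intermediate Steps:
$r{\left(k \right)} = \frac{-63 + k}{2 k}$
$Z = 5$ ($Z = 5 - 0 = 5 + 0 = 5$)
$F{\left(D \right)} = 1$
$s = -135$ ($s = -7 + 1 \left(-16\right) 8 = -7 - 128 = -135$)
$\left(2572 - 2159\right) \left(r{\left(2 \right)} + s\right) = \left(2572 - 2159\right) \left(\frac{-63 + 2}{2 \cdot 2} - 135\right) = 413 \left(\frac{1}{2} \cdot \frac{1}{2} \left(-61\right) - 135\right) = 413 \left(- \frac{61}{4} - 135\right) = 413 \left(- \frac{601}{4}\right) = - \frac{248213}{4}$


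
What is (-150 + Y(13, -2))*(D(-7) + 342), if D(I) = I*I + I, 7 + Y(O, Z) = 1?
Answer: -59904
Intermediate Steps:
Y(O, Z) = -6 (Y(O, Z) = -7 + 1 = -6)
D(I) = I + I² (D(I) = I² + I = I + I²)
(-150 + Y(13, -2))*(D(-7) + 342) = (-150 - 6)*(-7*(1 - 7) + 342) = -156*(-7*(-6) + 342) = -156*(42 + 342) = -156*384 = -59904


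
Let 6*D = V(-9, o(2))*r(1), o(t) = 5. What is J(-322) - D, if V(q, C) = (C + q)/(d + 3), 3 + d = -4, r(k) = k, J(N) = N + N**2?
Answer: 620171/6 ≈ 1.0336e+5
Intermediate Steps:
d = -7 (d = -3 - 4 = -7)
V(q, C) = -C/4 - q/4 (V(q, C) = (C + q)/(-7 + 3) = (C + q)/(-4) = (C + q)*(-1/4) = -C/4 - q/4)
D = 1/6 (D = ((-1/4*5 - 1/4*(-9))*1)/6 = ((-5/4 + 9/4)*1)/6 = (1*1)/6 = (1/6)*1 = 1/6 ≈ 0.16667)
J(-322) - D = -322*(1 - 322) - 1*1/6 = -322*(-321) - 1/6 = 103362 - 1/6 = 620171/6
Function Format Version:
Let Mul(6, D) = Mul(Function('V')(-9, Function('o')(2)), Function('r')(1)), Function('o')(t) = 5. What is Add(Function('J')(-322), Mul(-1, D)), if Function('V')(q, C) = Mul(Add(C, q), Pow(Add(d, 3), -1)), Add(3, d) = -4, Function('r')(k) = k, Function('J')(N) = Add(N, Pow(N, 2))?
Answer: Rational(620171, 6) ≈ 1.0336e+5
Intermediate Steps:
d = -7 (d = Add(-3, -4) = -7)
Function('V')(q, C) = Add(Mul(Rational(-1, 4), C), Mul(Rational(-1, 4), q)) (Function('V')(q, C) = Mul(Add(C, q), Pow(Add(-7, 3), -1)) = Mul(Add(C, q), Pow(-4, -1)) = Mul(Add(C, q), Rational(-1, 4)) = Add(Mul(Rational(-1, 4), C), Mul(Rational(-1, 4), q)))
D = Rational(1, 6) (D = Mul(Rational(1, 6), Mul(Add(Mul(Rational(-1, 4), 5), Mul(Rational(-1, 4), -9)), 1)) = Mul(Rational(1, 6), Mul(Add(Rational(-5, 4), Rational(9, 4)), 1)) = Mul(Rational(1, 6), Mul(1, 1)) = Mul(Rational(1, 6), 1) = Rational(1, 6) ≈ 0.16667)
Add(Function('J')(-322), Mul(-1, D)) = Add(Mul(-322, Add(1, -322)), Mul(-1, Rational(1, 6))) = Add(Mul(-322, -321), Rational(-1, 6)) = Add(103362, Rational(-1, 6)) = Rational(620171, 6)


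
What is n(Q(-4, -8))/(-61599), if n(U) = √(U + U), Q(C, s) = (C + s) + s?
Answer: -2*I*√10/61599 ≈ -0.00010267*I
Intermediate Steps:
Q(C, s) = C + 2*s
n(U) = √2*√U (n(U) = √(2*U) = √2*√U)
n(Q(-4, -8))/(-61599) = (√2*√(-4 + 2*(-8)))/(-61599) = (√2*√(-4 - 16))*(-1/61599) = (√2*√(-20))*(-1/61599) = (√2*(2*I*√5))*(-1/61599) = (2*I*√10)*(-1/61599) = -2*I*√10/61599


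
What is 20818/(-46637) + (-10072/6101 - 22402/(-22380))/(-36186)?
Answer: -51427240426696697/115213215171371580 ≈ -0.44637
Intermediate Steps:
20818/(-46637) + (-10072/6101 - 22402/(-22380))/(-36186) = 20818*(-1/46637) + (-10072*1/6101 - 22402*(-1/22380))*(-1/36186) = -20818/46637 + (-10072/6101 + 11201/11190)*(-1/36186) = -20818/46637 - 44368379/68270190*(-1/36186) = -20818/46637 + 44368379/2470425095340 = -51427240426696697/115213215171371580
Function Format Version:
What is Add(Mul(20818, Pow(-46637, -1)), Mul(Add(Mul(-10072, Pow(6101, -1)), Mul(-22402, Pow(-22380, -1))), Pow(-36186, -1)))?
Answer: Rational(-51427240426696697, 115213215171371580) ≈ -0.44637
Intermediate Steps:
Add(Mul(20818, Pow(-46637, -1)), Mul(Add(Mul(-10072, Pow(6101, -1)), Mul(-22402, Pow(-22380, -1))), Pow(-36186, -1))) = Add(Mul(20818, Rational(-1, 46637)), Mul(Add(Mul(-10072, Rational(1, 6101)), Mul(-22402, Rational(-1, 22380))), Rational(-1, 36186))) = Add(Rational(-20818, 46637), Mul(Add(Rational(-10072, 6101), Rational(11201, 11190)), Rational(-1, 36186))) = Add(Rational(-20818, 46637), Mul(Rational(-44368379, 68270190), Rational(-1, 36186))) = Add(Rational(-20818, 46637), Rational(44368379, 2470425095340)) = Rational(-51427240426696697, 115213215171371580)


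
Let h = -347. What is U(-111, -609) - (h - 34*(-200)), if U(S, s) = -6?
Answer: -6459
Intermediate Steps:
U(-111, -609) - (h - 34*(-200)) = -6 - (-347 - 34*(-200)) = -6 - (-347 + 6800) = -6 - 1*6453 = -6 - 6453 = -6459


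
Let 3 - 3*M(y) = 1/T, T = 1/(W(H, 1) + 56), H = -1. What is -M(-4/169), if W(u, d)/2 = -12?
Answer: 29/3 ≈ 9.6667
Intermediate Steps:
W(u, d) = -24 (W(u, d) = 2*(-12) = -24)
T = 1/32 (T = 1/(-24 + 56) = 1/32 ≈ 0.031250)
M(y) = -29/3 (M(y) = 1 - 1/(3*1/32) = 1 - 1/3*32 = 1 - 32/3 = -29/3)
-M(-4/169) = -1*(-29/3) = 29/3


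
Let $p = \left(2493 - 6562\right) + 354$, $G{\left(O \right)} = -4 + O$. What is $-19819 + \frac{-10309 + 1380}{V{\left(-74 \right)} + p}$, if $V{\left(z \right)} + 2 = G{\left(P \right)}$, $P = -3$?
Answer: $- \frac{73797027}{3724} \approx -19817.0$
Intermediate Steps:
$V{\left(z \right)} = -9$ ($V{\left(z \right)} = -2 - 7 = -9$)
$p = -3715$ ($p = -4069 + 354 = -3715$)
$-19819 + \frac{-10309 + 1380}{V{\left(-74 \right)} + p} = -19819 + \frac{-10309 + 1380}{-9 - 3715} = -19819 - \frac{8929}{-3724} = -19819 - - \frac{8929}{3724} = -19819 + \frac{8929}{3724} = - \frac{73797027}{3724}$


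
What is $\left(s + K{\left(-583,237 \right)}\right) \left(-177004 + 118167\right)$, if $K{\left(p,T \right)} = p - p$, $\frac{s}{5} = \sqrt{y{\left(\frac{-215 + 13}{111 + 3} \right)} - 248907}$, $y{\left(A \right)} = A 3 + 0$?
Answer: $- \frac{294185 i \sqrt{89857346}}{19} \approx - 1.4677 \cdot 10^{8} i$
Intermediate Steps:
$y{\left(A \right)} = 3 A$ ($y{\left(A \right)} = 3 A + 0 = 3 A$)
$s = \frac{5 i \sqrt{89857346}}{19}$ ($s = 5 \sqrt{3 \frac{-215 + 13}{111 + 3} - 248907} = 5 \sqrt{3 \left(- \frac{202}{114}\right) - 248907} = 5 \sqrt{3 \left(\left(-202\right) \frac{1}{114}\right) - 248907} = 5 \sqrt{3 \left(- \frac{101}{57}\right) - 248907} = 5 \sqrt{- \frac{101}{19} - 248907} = 5 \sqrt{- \frac{4729334}{19}} = 5 \frac{i \sqrt{89857346}}{19} = \frac{5 i \sqrt{89857346}}{19} \approx 2494.6 i$)
$K{\left(p,T \right)} = 0$
$\left(s + K{\left(-583,237 \right)}\right) \left(-177004 + 118167\right) = \left(\frac{5 i \sqrt{89857346}}{19} + 0\right) \left(-177004 + 118167\right) = \frac{5 i \sqrt{89857346}}{19} \left(-58837\right) = - \frac{294185 i \sqrt{89857346}}{19}$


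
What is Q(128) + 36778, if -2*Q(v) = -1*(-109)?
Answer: 73447/2 ≈ 36724.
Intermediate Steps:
Q(v) = -109/2 (Q(v) = -(-1)*(-109)/2 = -½*109 = -109/2)
Q(128) + 36778 = -109/2 + 36778 = 73447/2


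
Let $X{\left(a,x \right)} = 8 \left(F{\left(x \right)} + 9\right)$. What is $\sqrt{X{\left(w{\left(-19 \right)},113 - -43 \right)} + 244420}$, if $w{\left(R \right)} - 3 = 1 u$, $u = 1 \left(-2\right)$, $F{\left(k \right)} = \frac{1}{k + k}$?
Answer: $\frac{\sqrt{371872371}}{39} \approx 494.46$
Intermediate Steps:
$F{\left(k \right)} = \frac{1}{2 k}$
$u = -2$
$w{\left(R \right)} = 1$ ($w{\left(R \right)} = 3 + 1 \left(-2\right) = 3 - 2 = 1$)
$X{\left(a,x \right)} = 72 + \frac{4}{x}$ ($X{\left(a,x \right)} = 8 \left(\frac{1}{2 x} + 9\right) = 8 \left(9 + \frac{1}{2 x}\right) = 72 + \frac{4}{x}$)
$\sqrt{X{\left(w{\left(-19 \right)},113 - -43 \right)} + 244420} = \sqrt{\left(72 + \frac{4}{113 - -43}\right) + 244420} = \sqrt{\left(72 + \frac{4}{113 + 43}\right) + 244420} = \sqrt{\left(72 + \frac{4}{156}\right) + 244420} = \sqrt{\left(72 + 4 \cdot \frac{1}{156}\right) + 244420} = \sqrt{\left(72 + \frac{1}{39}\right) + 244420} = \sqrt{\frac{2809}{39} + 244420} = \sqrt{\frac{9535189}{39}} = \frac{\sqrt{371872371}}{39}$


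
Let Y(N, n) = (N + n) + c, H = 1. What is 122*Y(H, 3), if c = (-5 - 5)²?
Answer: 12688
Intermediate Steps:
c = 100 (c = (-10)² = 100)
Y(N, n) = 100 + N + n (Y(N, n) = (N + n) + 100 = 100 + N + n)
122*Y(H, 3) = 122*(100 + 1 + 3) = 122*104 = 12688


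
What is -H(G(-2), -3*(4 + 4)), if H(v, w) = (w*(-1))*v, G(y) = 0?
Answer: 0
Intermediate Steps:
H(v, w) = -v*w (H(v, w) = (-w)*v = -v*w)
-H(G(-2), -3*(4 + 4)) = -(-1)*0*(-3*(4 + 4)) = -(-1)*0*(-3*8) = -(-1)*0*(-24) = -1*0 = 0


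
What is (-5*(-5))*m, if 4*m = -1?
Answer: -25/4 ≈ -6.2500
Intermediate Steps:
m = -1/4 (m = (1/4)*(-1) = -1/4 ≈ -0.25000)
(-5*(-5))*m = -5*(-5)*(-1/4) = 25*(-1/4) = -25/4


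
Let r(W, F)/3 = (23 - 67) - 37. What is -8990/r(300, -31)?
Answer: 8990/243 ≈ 36.996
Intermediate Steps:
r(W, F) = -243 (r(W, F) = 3*((23 - 67) - 37) = 3*(-44 - 37) = 3*(-81) = -243)
-8990/r(300, -31) = -8990/(-243) = -8990*(-1/243) = 8990/243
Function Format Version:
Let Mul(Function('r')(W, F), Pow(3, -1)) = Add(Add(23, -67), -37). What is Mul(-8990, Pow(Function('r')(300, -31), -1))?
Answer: Rational(8990, 243) ≈ 36.996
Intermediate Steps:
Function('r')(W, F) = -243 (Function('r')(W, F) = Mul(3, Add(Add(23, -67), -37)) = Mul(3, Add(-44, -37)) = Mul(3, -81) = -243)
Mul(-8990, Pow(Function('r')(300, -31), -1)) = Mul(-8990, Pow(-243, -1)) = Mul(-8990, Rational(-1, 243)) = Rational(8990, 243)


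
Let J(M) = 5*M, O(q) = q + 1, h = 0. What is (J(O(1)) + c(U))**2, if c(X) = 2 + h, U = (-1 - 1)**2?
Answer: 144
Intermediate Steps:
O(q) = 1 + q
U = 4 (U = (-2)**2 = 4)
c(X) = 2 (c(X) = 2 + 0 = 2)
(J(O(1)) + c(U))**2 = (5*(1 + 1) + 2)**2 = (5*2 + 2)**2 = (10 + 2)**2 = 12**2 = 144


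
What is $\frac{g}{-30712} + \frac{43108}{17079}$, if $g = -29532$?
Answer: $\frac{457077481}{131132562} \approx 3.4856$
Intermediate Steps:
$\frac{g}{-30712} + \frac{43108}{17079} = - \frac{29532}{-30712} + \frac{43108}{17079} = \left(-29532\right) \left(- \frac{1}{30712}\right) + 43108 \cdot \frac{1}{17079} = \frac{7383}{7678} + \frac{43108}{17079} = \frac{457077481}{131132562}$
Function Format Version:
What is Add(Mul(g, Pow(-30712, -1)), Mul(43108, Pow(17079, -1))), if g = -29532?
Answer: Rational(457077481, 131132562) ≈ 3.4856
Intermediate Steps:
Add(Mul(g, Pow(-30712, -1)), Mul(43108, Pow(17079, -1))) = Add(Mul(-29532, Pow(-30712, -1)), Mul(43108, Pow(17079, -1))) = Add(Mul(-29532, Rational(-1, 30712)), Mul(43108, Rational(1, 17079))) = Add(Rational(7383, 7678), Rational(43108, 17079)) = Rational(457077481, 131132562)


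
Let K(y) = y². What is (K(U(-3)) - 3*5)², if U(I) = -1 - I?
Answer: 121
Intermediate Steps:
(K(U(-3)) - 3*5)² = ((-1 - 1*(-3))² - 3*5)² = ((-1 + 3)² - 15)² = (2² - 15)² = (4 - 15)² = (-11)² = 121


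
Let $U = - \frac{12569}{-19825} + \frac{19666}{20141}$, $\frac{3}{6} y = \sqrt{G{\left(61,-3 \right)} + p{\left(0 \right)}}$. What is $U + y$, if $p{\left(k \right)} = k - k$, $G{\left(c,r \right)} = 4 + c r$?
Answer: $\frac{643030679}{399295325} + 2 i \sqrt{179} \approx 1.6104 + 26.758 i$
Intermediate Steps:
$p{\left(k \right)} = 0$
$y = 2 i \sqrt{179}$ ($y = 2 \sqrt{\left(4 + 61 \left(-3\right)\right) + 0} = 2 \sqrt{\left(4 - 183\right) + 0} = 2 \sqrt{-179 + 0} = 2 \sqrt{-179} = 2 i \sqrt{179} \approx 26.758 i$)
$U = \frac{643030679}{399295325}$ ($U = \left(-12569\right) \left(- \frac{1}{19825}\right) + 19666 \cdot \frac{1}{20141} = \frac{12569}{19825} + \frac{19666}{20141} = \frac{643030679}{399295325} \approx 1.6104$)
$U + y = \frac{643030679}{399295325} + 2 i \sqrt{179}$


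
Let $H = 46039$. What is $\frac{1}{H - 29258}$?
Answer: $\frac{1}{16781} \approx 5.9591 \cdot 10^{-5}$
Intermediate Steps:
$\frac{1}{H - 29258} = \frac{1}{46039 - 29258} = \frac{1}{16781}$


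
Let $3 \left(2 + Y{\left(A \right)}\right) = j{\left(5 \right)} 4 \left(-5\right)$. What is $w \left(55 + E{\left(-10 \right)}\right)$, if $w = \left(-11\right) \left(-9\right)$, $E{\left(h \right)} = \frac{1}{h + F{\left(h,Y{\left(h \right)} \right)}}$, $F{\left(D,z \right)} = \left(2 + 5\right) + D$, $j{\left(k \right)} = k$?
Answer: $\frac{70686}{13} \approx 5437.4$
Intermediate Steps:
$Y{\left(A \right)} = - \frac{106}{3}$ ($Y{\left(A \right)} = -2 + \frac{5 \cdot 4 \left(-5\right)}{3} = -2 + \frac{20 \left(-5\right)}{3} = -2 + \frac{1}{3} \left(-100\right) = -2 - \frac{100}{3} = - \frac{106}{3}$)
$F{\left(D,z \right)} = 7 + D$
$E{\left(h \right)} = \frac{1}{7 + 2 h}$ ($E{\left(h \right)} = \frac{1}{h + \left(7 + h\right)} = \frac{1}{7 + 2 h}$)
$w = 99$
$w \left(55 + E{\left(-10 \right)}\right) = 99 \left(55 + \frac{1}{7 + 2 \left(-10\right)}\right) = 99 \left(55 + \frac{1}{7 - 20}\right) = 99 \left(55 + \frac{1}{-13}\right) = 99 \left(55 - \frac{1}{13}\right) = 99 \cdot \frac{714}{13} = \frac{70686}{13}$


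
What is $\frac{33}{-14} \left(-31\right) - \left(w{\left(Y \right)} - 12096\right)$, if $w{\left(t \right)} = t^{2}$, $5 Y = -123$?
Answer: $\frac{4047369}{350} \approx 11564.0$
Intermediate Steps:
$Y = - \frac{123}{5}$ ($Y = \frac{1}{5} \left(-123\right) = - \frac{123}{5} \approx -24.6$)
$\frac{33}{-14} \left(-31\right) - \left(w{\left(Y \right)} - 12096\right) = \frac{33}{-14} \left(-31\right) - \left(\left(- \frac{123}{5}\right)^{2} - 12096\right) = 33 \left(- \frac{1}{14}\right) \left(-31\right) - \left(\frac{15129}{25} - 12096\right) = \left(- \frac{33}{14}\right) \left(-31\right) - - \frac{287271}{25} = \frac{1023}{14} + \frac{287271}{25} = \frac{4047369}{350}$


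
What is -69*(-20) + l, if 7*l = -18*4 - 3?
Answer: 9585/7 ≈ 1369.3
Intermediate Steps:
l = -75/7 (l = (-18*4 - 3)/7 = (-6*12 - 3)/7 = (-72 - 3)/7 = (⅐)*(-75) = -75/7 ≈ -10.714)
-69*(-20) + l = -69*(-20) - 75/7 = 1380 - 75/7 = 9585/7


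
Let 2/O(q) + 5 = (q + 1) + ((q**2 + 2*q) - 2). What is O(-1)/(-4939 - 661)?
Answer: 1/22400 ≈ 4.4643e-5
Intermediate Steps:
O(q) = 2/(-6 + q**2 + 3*q) (O(q) = 2/(-5 + ((q + 1) + ((q**2 + 2*q) - 2))) = 2/(-5 + ((1 + q) + (-2 + q**2 + 2*q))) = 2/(-5 + (-1 + q**2 + 3*q)) = 2/(-6 + q**2 + 3*q))
O(-1)/(-4939 - 661) = (2/(-6 + (-1)**2 + 3*(-1)))/(-4939 - 661) = (2/(-6 + 1 - 3))/(-5600) = (2/(-8))*(-1/5600) = (2*(-1/8))*(-1/5600) = -1/4*(-1/5600) = 1/22400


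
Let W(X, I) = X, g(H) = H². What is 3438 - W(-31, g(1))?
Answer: 3469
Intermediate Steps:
3438 - W(-31, g(1)) = 3438 - 1*(-31) = 3438 + 31 = 3469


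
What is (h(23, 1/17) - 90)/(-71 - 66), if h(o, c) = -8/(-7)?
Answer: 622/959 ≈ 0.64859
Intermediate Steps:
h(o, c) = 8/7 (h(o, c) = -8*(-1/7) = 8/7)
(h(23, 1/17) - 90)/(-71 - 66) = (8/7 - 90)/(-71 - 66) = -622/7/(-137) = -622/7*(-1/137) = 622/959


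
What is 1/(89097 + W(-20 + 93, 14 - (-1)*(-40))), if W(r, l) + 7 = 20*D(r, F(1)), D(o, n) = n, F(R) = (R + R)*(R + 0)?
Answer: 1/89130 ≈ 1.1220e-5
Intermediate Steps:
F(R) = 2*R² (F(R) = (2*R)*R = 2*R²)
W(r, l) = 33 (W(r, l) = -7 + 20*(2*1²) = -7 + 20*(2*1) = -7 + 20*2 = -7 + 40 = 33)
1/(89097 + W(-20 + 93, 14 - (-1)*(-40))) = 1/(89097 + 33) = 1/89130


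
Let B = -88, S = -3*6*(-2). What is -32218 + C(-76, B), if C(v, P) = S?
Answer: -32182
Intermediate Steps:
S = 36 (S = -18*(-2) = 36)
C(v, P) = 36
-32218 + C(-76, B) = -32218 + 36 = -32182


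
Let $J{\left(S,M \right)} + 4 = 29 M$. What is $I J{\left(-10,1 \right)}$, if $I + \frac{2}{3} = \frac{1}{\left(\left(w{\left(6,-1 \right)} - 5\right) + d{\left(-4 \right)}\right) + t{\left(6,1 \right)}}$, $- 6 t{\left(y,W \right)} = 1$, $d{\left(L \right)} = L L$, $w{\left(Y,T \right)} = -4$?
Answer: $- \frac{1600}{123} \approx -13.008$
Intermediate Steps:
$J{\left(S,M \right)} = -4 + 29 M$
$d{\left(L \right)} = L^{2}$
$t{\left(y,W \right)} = - \frac{1}{6}$ ($t{\left(y,W \right)} = \left(- \frac{1}{6}\right) 1 = - \frac{1}{6}$)
$I = - \frac{64}{123}$ ($I = - \frac{2}{3} + \frac{1}{\left(\left(-4 - 5\right) + \left(-4\right)^{2}\right) - \frac{1}{6}} = - \frac{2}{3} + \frac{1}{\left(-9 + 16\right) - \frac{1}{6}} = - \frac{2}{3} + \frac{1}{7 - \frac{1}{6}} = - \frac{2}{3} + \frac{1}{\frac{41}{6}} = - \frac{2}{3} + \frac{6}{41} = - \frac{64}{123} \approx -0.52032$)
$I J{\left(-10,1 \right)} = - \frac{64 \left(-4 + 29 \cdot 1\right)}{123} = - \frac{64 \left(-4 + 29\right)}{123} = \left(- \frac{64}{123}\right) 25 = - \frac{1600}{123}$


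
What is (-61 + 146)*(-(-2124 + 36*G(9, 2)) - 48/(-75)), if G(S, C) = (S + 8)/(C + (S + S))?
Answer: 889967/5 ≈ 1.7799e+5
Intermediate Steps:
G(S, C) = (8 + S)/(C + 2*S)
(-61 + 146)*(-(-2124 + 36*G(9, 2)) - 48/(-75)) = (-61 + 146)*(-(-2124 + 36*(8 + 9)/(2 + 2*9)) - 48/(-75)) = 85*(-(-2124 + 612/(2 + 18)) - 48*(-1/75)) = 85*(-36/(1/(-59 + 17/20)) + 16/25) = 85*(-36/(1/(-1163/20)) + 16/25) = 85*(-36/(-20/1163) + 16/25) = 85*(-36*(-1163/20) + 16/25) = 85*(10467/5 + 16/25) = 85*(52351/25) = 889967/5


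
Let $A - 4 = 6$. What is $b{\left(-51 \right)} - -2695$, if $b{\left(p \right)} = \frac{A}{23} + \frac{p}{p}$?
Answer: $\frac{62018}{23} \approx 2696.4$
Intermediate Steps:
$A = 10$ ($A = 4 + 6 = 10$)
$b{\left(p \right)} = \frac{33}{23}$ ($b{\left(p \right)} = \frac{10}{23} + \frac{p}{p} = 10 \cdot \frac{1}{23} + 1 = \frac{10}{23} + 1 = \frac{33}{23}$)
$b{\left(-51 \right)} - -2695 = \frac{33}{23} - -2695 = \frac{33}{23} + 2695 = \frac{62018}{23}$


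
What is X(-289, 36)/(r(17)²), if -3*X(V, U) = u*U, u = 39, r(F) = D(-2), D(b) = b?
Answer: -117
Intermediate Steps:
r(F) = -2
X(V, U) = -13*U
X(-289, 36)/(r(17)²) = (-13*36)/((-2)²) = -468/4 = -468*¼ = -117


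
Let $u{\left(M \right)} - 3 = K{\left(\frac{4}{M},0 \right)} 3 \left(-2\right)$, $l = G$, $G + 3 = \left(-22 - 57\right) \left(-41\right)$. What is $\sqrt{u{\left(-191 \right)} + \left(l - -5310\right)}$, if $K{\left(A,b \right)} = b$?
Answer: $\sqrt{8549} \approx 92.461$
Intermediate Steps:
$G = 3236$ ($G = -3 + \left(-22 - 57\right) \left(-41\right) = -3 - -3239 = -3 + 3239 = 3236$)
$l = 3236$
$u{\left(M \right)} = 3$ ($u{\left(M \right)} = 3 + 0 \cdot 3 \left(-2\right) = 3 + 0 \left(-2\right) = 3 + 0 = 3$)
$\sqrt{u{\left(-191 \right)} + \left(l - -5310\right)} = \sqrt{3 + \left(3236 - -5310\right)} = \sqrt{3 + \left(3236 + 5310\right)} = \sqrt{3 + 8546} = \sqrt{8549}$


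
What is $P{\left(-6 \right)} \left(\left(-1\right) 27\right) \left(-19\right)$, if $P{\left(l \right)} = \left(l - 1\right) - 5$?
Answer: $-6156$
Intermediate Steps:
$P{\left(l \right)} = -6 + l$ ($P{\left(l \right)} = \left(-1 + l\right) - 5 = -6 + l$)
$P{\left(-6 \right)} \left(\left(-1\right) 27\right) \left(-19\right) = \left(-6 - 6\right) \left(\left(-1\right) 27\right) \left(-19\right) = \left(-12\right) \left(-27\right) \left(-19\right) = 324 \left(-19\right) = -6156$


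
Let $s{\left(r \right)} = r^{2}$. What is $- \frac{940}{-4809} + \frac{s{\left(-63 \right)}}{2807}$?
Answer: $\frac{3103643}{1928409} \approx 1.6094$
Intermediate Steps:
$- \frac{940}{-4809} + \frac{s{\left(-63 \right)}}{2807} = - \frac{940}{-4809} + \frac{\left(-63\right)^{2}}{2807} = \left(-940\right) \left(- \frac{1}{4809}\right) + 3969 \cdot \frac{1}{2807} = \frac{940}{4809} + \frac{567}{401} = \frac{3103643}{1928409}$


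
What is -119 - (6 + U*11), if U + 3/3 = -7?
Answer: -37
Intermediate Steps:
U = -8 (U = -1 - 7 = -8)
-119 - (6 + U*11) = -119 - (6 - 8*11) = -119 - (6 - 88) = -119 - 1*(-82) = -119 + 82 = -37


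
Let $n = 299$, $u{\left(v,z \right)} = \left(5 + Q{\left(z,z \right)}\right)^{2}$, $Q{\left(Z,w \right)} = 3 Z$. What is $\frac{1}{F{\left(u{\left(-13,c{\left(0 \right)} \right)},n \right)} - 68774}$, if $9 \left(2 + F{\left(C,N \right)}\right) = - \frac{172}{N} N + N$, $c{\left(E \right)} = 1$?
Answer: $- \frac{9}{618857} \approx -1.4543 \cdot 10^{-5}$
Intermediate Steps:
$u{\left(v,z \right)} = \left(5 + 3 z\right)^{2}$
$F{\left(C,N \right)} = - \frac{190}{9} + \frac{N}{9}$ ($F{\left(C,N \right)} = -2 + \frac{- \frac{172}{N} N + N}{9} = -2 + \frac{-172 + N}{9} = -2 + \left(- \frac{172}{9} + \frac{N}{9}\right) = - \frac{190}{9} + \frac{N}{9}$)
$\frac{1}{F{\left(u{\left(-13,c{\left(0 \right)} \right)},n \right)} - 68774} = \frac{1}{\left(- \frac{190}{9} + \frac{1}{9} \cdot 299\right) - 68774} = \frac{1}{\left(- \frac{190}{9} + \frac{299}{9}\right) - 68774} = \frac{1}{\frac{109}{9} - 68774} = \frac{1}{- \frac{618857}{9}} = - \frac{9}{618857}$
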